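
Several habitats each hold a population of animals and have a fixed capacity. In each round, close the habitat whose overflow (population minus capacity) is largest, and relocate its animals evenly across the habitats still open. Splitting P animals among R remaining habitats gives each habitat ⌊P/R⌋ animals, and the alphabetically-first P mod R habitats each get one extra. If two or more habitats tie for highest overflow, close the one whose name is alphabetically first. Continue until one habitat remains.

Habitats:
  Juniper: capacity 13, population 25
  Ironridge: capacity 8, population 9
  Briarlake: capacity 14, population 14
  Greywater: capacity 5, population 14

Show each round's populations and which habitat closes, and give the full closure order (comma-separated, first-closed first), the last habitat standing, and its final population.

Closure order: Juniper, Greywater, Briarlake
Last habitat: Ironridge with 62 animals

Round 1: Briarlake=14 Greywater=14 Ironridge=9 Juniper=25 → close Juniper (overflow 12)
  25÷3 = 8 each, +1 to first 1
Round 2: Briarlake=23 Greywater=22 Ironridge=17 → close Greywater (overflow 17)
  22÷2 = 11 each, +1 to first 0
Round 3: Briarlake=34 Ironridge=28 → close Briarlake (overflow 20)
  34÷1 = 34 each, +1 to first 0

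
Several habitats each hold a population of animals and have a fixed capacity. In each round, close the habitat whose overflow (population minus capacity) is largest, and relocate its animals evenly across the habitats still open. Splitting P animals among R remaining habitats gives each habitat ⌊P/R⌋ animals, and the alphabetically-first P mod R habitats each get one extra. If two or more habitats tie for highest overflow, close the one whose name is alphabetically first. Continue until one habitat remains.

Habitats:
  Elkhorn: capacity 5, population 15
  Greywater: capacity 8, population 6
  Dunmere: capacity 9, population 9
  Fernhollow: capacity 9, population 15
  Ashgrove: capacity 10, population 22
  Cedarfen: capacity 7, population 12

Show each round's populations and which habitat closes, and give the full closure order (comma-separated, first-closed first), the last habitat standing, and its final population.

Closure order: Ashgrove, Elkhorn, Cedarfen, Fernhollow, Dunmere
Last habitat: Greywater with 79 animals

Round 1: Ashgrove=22 Cedarfen=12 Dunmere=9 Elkhorn=15 Fernhollow=15 Greywater=6 → close Ashgrove (overflow 12)
  22÷5 = 4 each, +1 to first 2
Round 2: Cedarfen=17 Dunmere=14 Elkhorn=19 Fernhollow=19 Greywater=10 → close Elkhorn (overflow 14)
  19÷4 = 4 each, +1 to first 3
Round 3: Cedarfen=22 Dunmere=19 Fernhollow=24 Greywater=14 → close Cedarfen (overflow 15)
  22÷3 = 7 each, +1 to first 1
Round 4: Dunmere=27 Fernhollow=31 Greywater=21 → close Fernhollow (overflow 22)
  31÷2 = 15 each, +1 to first 1
Round 5: Dunmere=43 Greywater=36 → close Dunmere (overflow 34)
  43÷1 = 43 each, +1 to first 0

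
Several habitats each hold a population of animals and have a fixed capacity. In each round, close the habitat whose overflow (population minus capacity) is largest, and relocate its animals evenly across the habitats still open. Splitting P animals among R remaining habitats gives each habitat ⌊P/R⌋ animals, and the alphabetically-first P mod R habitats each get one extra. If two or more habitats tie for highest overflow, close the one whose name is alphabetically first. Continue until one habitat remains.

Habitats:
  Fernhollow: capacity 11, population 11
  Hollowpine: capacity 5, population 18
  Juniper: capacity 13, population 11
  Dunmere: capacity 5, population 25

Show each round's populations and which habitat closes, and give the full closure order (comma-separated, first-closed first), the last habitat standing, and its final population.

Closure order: Dunmere, Hollowpine, Fernhollow
Last habitat: Juniper with 65 animals

Round 1: Dunmere=25 Fernhollow=11 Hollowpine=18 Juniper=11 → close Dunmere (overflow 20)
  25÷3 = 8 each, +1 to first 1
Round 2: Fernhollow=20 Hollowpine=26 Juniper=19 → close Hollowpine (overflow 21)
  26÷2 = 13 each, +1 to first 0
Round 3: Fernhollow=33 Juniper=32 → close Fernhollow (overflow 22)
  33÷1 = 33 each, +1 to first 0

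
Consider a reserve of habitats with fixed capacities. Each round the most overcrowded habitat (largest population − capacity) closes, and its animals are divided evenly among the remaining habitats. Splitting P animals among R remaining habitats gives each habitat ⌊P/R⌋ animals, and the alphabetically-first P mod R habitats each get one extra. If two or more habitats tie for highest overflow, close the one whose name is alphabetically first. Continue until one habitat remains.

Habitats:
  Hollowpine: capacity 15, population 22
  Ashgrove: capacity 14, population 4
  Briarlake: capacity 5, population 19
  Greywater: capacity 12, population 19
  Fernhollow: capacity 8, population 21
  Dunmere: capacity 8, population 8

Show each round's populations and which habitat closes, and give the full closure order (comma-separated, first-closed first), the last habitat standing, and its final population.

Closure order: Briarlake, Fernhollow, Greywater, Hollowpine, Dunmere
Last habitat: Ashgrove with 93 animals

Round 1: Ashgrove=4 Briarlake=19 Dunmere=8 Fernhollow=21 Greywater=19 Hollowpine=22 → close Briarlake (overflow 14)
  19÷5 = 3 each, +1 to first 4
Round 2: Ashgrove=8 Dunmere=12 Fernhollow=25 Greywater=23 Hollowpine=25 → close Fernhollow (overflow 17)
  25÷4 = 6 each, +1 to first 1
Round 3: Ashgrove=15 Dunmere=18 Greywater=29 Hollowpine=31 → close Greywater (overflow 17)
  29÷3 = 9 each, +1 to first 2
Round 4: Ashgrove=25 Dunmere=28 Hollowpine=40 → close Hollowpine (overflow 25)
  40÷2 = 20 each, +1 to first 0
Round 5: Ashgrove=45 Dunmere=48 → close Dunmere (overflow 40)
  48÷1 = 48 each, +1 to first 0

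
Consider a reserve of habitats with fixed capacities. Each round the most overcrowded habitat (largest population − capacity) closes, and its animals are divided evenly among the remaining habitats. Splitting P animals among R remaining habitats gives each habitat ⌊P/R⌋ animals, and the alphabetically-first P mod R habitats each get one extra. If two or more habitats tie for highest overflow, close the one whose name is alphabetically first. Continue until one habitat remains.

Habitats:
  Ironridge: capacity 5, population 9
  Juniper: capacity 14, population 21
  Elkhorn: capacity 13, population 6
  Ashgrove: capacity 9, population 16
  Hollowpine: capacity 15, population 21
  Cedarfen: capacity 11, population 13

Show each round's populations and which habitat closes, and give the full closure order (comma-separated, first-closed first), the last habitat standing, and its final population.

Round 1: Ashgrove=16 Cedarfen=13 Elkhorn=6 Hollowpine=21 Ironridge=9 Juniper=21 → close Ashgrove (overflow 7)
  16÷5 = 3 each, +1 to first 1
Round 2: Cedarfen=17 Elkhorn=9 Hollowpine=24 Ironridge=12 Juniper=24 → close Juniper (overflow 10)
  24÷4 = 6 each, +1 to first 0
Round 3: Cedarfen=23 Elkhorn=15 Hollowpine=30 Ironridge=18 → close Hollowpine (overflow 15)
  30÷3 = 10 each, +1 to first 0
Round 4: Cedarfen=33 Elkhorn=25 Ironridge=28 → close Ironridge (overflow 23)
  28÷2 = 14 each, +1 to first 0
Round 5: Cedarfen=47 Elkhorn=39 → close Cedarfen (overflow 36)
  47÷1 = 47 each, +1 to first 0

Closure order: Ashgrove, Juniper, Hollowpine, Ironridge, Cedarfen
Last habitat: Elkhorn with 86 animals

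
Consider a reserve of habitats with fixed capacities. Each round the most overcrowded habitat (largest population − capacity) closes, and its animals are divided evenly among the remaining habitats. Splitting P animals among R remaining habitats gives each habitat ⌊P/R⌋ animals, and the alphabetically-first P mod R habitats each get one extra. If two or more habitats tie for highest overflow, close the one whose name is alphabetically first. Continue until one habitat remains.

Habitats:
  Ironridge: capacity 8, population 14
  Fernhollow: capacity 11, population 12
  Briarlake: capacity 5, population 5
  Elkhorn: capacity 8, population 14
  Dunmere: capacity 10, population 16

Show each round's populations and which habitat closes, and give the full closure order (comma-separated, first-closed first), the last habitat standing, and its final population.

Closure order: Dunmere, Elkhorn, Ironridge, Fernhollow
Last habitat: Briarlake with 61 animals

Round 1: Briarlake=5 Dunmere=16 Elkhorn=14 Fernhollow=12 Ironridge=14 → close Dunmere (overflow 6)
  16÷4 = 4 each, +1 to first 0
Round 2: Briarlake=9 Elkhorn=18 Fernhollow=16 Ironridge=18 → close Elkhorn (overflow 10)
  18÷3 = 6 each, +1 to first 0
Round 3: Briarlake=15 Fernhollow=22 Ironridge=24 → close Ironridge (overflow 16)
  24÷2 = 12 each, +1 to first 0
Round 4: Briarlake=27 Fernhollow=34 → close Fernhollow (overflow 23)
  34÷1 = 34 each, +1 to first 0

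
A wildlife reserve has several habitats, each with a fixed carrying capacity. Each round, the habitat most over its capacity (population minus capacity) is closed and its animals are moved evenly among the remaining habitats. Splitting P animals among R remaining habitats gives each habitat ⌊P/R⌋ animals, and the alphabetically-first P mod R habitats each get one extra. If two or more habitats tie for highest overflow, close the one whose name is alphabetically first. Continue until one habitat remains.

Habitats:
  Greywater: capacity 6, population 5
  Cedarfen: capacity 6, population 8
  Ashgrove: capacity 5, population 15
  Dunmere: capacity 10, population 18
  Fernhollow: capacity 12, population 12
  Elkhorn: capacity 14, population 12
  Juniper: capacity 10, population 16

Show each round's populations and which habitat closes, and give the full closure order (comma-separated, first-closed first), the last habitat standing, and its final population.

Round 1: Ashgrove=15 Cedarfen=8 Dunmere=18 Elkhorn=12 Fernhollow=12 Greywater=5 Juniper=16 → close Ashgrove (overflow 10)
  15÷6 = 2 each, +1 to first 3
Round 2: Cedarfen=11 Dunmere=21 Elkhorn=15 Fernhollow=14 Greywater=7 Juniper=18 → close Dunmere (overflow 11)
  21÷5 = 4 each, +1 to first 1
Round 3: Cedarfen=16 Elkhorn=19 Fernhollow=18 Greywater=11 Juniper=22 → close Juniper (overflow 12)
  22÷4 = 5 each, +1 to first 2
Round 4: Cedarfen=22 Elkhorn=25 Fernhollow=23 Greywater=16 → close Cedarfen (overflow 16)
  22÷3 = 7 each, +1 to first 1
Round 5: Elkhorn=33 Fernhollow=30 Greywater=23 → close Elkhorn (overflow 19)
  33÷2 = 16 each, +1 to first 1
Round 6: Fernhollow=47 Greywater=39 → close Fernhollow (overflow 35)
  47÷1 = 47 each, +1 to first 0

Closure order: Ashgrove, Dunmere, Juniper, Cedarfen, Elkhorn, Fernhollow
Last habitat: Greywater with 86 animals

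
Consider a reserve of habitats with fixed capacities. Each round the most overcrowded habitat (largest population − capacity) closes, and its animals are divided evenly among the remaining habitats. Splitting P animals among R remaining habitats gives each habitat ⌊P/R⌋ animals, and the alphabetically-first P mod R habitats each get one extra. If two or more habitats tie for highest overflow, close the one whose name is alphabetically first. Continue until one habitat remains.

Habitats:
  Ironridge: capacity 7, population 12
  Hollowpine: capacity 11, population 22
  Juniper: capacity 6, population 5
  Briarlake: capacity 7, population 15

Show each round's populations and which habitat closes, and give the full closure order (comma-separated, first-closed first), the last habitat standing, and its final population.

Round 1: Briarlake=15 Hollowpine=22 Ironridge=12 Juniper=5 → close Hollowpine (overflow 11)
  22÷3 = 7 each, +1 to first 1
Round 2: Briarlake=23 Ironridge=19 Juniper=12 → close Briarlake (overflow 16)
  23÷2 = 11 each, +1 to first 1
Round 3: Ironridge=31 Juniper=23 → close Ironridge (overflow 24)
  31÷1 = 31 each, +1 to first 0

Closure order: Hollowpine, Briarlake, Ironridge
Last habitat: Juniper with 54 animals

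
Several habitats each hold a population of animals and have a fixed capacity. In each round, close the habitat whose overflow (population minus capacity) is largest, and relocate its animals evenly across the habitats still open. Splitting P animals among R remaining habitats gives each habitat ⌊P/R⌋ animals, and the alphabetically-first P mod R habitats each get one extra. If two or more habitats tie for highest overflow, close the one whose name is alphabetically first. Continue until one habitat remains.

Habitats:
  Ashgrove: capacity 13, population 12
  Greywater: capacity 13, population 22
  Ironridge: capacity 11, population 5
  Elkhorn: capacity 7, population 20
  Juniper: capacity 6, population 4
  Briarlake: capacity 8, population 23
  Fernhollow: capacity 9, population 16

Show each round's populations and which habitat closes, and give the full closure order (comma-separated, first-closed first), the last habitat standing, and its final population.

Closure order: Briarlake, Elkhorn, Greywater, Fernhollow, Ashgrove, Juniper
Last habitat: Ironridge with 102 animals

Round 1: Ashgrove=12 Briarlake=23 Elkhorn=20 Fernhollow=16 Greywater=22 Ironridge=5 Juniper=4 → close Briarlake (overflow 15)
  23÷6 = 3 each, +1 to first 5
Round 2: Ashgrove=16 Elkhorn=24 Fernhollow=20 Greywater=26 Ironridge=9 Juniper=7 → close Elkhorn (overflow 17)
  24÷5 = 4 each, +1 to first 4
Round 3: Ashgrove=21 Fernhollow=25 Greywater=31 Ironridge=14 Juniper=11 → close Greywater (overflow 18)
  31÷4 = 7 each, +1 to first 3
Round 4: Ashgrove=29 Fernhollow=33 Ironridge=22 Juniper=18 → close Fernhollow (overflow 24)
  33÷3 = 11 each, +1 to first 0
Round 5: Ashgrove=40 Ironridge=33 Juniper=29 → close Ashgrove (overflow 27)
  40÷2 = 20 each, +1 to first 0
Round 6: Ironridge=53 Juniper=49 → close Juniper (overflow 43)
  49÷1 = 49 each, +1 to first 0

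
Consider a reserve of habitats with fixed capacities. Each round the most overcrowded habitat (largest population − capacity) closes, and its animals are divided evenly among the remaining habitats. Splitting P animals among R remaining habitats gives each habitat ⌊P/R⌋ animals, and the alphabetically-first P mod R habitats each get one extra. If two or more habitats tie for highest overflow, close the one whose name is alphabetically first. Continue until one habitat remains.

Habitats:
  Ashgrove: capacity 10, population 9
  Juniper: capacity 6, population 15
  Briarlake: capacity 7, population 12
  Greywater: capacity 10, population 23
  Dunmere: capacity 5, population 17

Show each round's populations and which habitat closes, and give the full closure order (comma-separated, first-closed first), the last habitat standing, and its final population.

Round 1: Ashgrove=9 Briarlake=12 Dunmere=17 Greywater=23 Juniper=15 → close Greywater (overflow 13)
  23÷4 = 5 each, +1 to first 3
Round 2: Ashgrove=15 Briarlake=18 Dunmere=23 Juniper=20 → close Dunmere (overflow 18)
  23÷3 = 7 each, +1 to first 2
Round 3: Ashgrove=23 Briarlake=26 Juniper=27 → close Juniper (overflow 21)
  27÷2 = 13 each, +1 to first 1
Round 4: Ashgrove=37 Briarlake=39 → close Briarlake (overflow 32)
  39÷1 = 39 each, +1 to first 0

Closure order: Greywater, Dunmere, Juniper, Briarlake
Last habitat: Ashgrove with 76 animals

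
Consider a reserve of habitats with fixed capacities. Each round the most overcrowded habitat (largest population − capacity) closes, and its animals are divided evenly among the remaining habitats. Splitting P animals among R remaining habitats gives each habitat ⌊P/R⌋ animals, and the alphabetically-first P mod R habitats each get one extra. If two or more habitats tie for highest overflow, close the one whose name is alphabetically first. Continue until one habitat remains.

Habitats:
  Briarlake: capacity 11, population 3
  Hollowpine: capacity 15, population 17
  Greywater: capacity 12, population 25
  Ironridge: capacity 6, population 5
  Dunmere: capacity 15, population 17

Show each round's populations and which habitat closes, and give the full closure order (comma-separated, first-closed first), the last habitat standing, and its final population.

Closure order: Greywater, Dunmere, Hollowpine, Ironridge
Last habitat: Briarlake with 67 animals

Round 1: Briarlake=3 Dunmere=17 Greywater=25 Hollowpine=17 Ironridge=5 → close Greywater (overflow 13)
  25÷4 = 6 each, +1 to first 1
Round 2: Briarlake=10 Dunmere=23 Hollowpine=23 Ironridge=11 → close Dunmere (overflow 8)
  23÷3 = 7 each, +1 to first 2
Round 3: Briarlake=18 Hollowpine=31 Ironridge=18 → close Hollowpine (overflow 16)
  31÷2 = 15 each, +1 to first 1
Round 4: Briarlake=34 Ironridge=33 → close Ironridge (overflow 27)
  33÷1 = 33 each, +1 to first 0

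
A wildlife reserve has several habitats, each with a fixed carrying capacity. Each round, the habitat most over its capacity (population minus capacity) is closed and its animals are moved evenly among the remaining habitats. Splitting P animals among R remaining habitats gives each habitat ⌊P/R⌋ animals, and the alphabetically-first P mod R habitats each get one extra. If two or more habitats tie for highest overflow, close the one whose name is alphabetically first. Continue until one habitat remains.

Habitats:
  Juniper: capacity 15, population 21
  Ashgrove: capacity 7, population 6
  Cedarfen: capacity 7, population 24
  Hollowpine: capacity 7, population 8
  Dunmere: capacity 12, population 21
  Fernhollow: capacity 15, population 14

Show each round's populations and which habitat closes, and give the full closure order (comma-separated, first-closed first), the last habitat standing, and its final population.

Round 1: Ashgrove=6 Cedarfen=24 Dunmere=21 Fernhollow=14 Hollowpine=8 Juniper=21 → close Cedarfen (overflow 17)
  24÷5 = 4 each, +1 to first 4
Round 2: Ashgrove=11 Dunmere=26 Fernhollow=19 Hollowpine=13 Juniper=25 → close Dunmere (overflow 14)
  26÷4 = 6 each, +1 to first 2
Round 3: Ashgrove=18 Fernhollow=26 Hollowpine=19 Juniper=31 → close Juniper (overflow 16)
  31÷3 = 10 each, +1 to first 1
Round 4: Ashgrove=29 Fernhollow=36 Hollowpine=29 → close Ashgrove (overflow 22)
  29÷2 = 14 each, +1 to first 1
Round 5: Fernhollow=51 Hollowpine=43 → close Fernhollow (overflow 36)
  51÷1 = 51 each, +1 to first 0

Closure order: Cedarfen, Dunmere, Juniper, Ashgrove, Fernhollow
Last habitat: Hollowpine with 94 animals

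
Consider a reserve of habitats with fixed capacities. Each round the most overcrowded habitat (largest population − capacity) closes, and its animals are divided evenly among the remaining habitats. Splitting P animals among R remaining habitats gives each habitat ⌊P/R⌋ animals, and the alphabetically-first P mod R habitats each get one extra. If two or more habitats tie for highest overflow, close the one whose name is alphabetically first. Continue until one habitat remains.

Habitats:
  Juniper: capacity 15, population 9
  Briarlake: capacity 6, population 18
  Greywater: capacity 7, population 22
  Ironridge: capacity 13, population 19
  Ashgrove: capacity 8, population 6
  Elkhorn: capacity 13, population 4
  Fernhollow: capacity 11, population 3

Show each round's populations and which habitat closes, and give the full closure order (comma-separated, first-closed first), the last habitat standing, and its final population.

Round 1: Ashgrove=6 Briarlake=18 Elkhorn=4 Fernhollow=3 Greywater=22 Ironridge=19 Juniper=9 → close Greywater (overflow 15)
  22÷6 = 3 each, +1 to first 4
Round 2: Ashgrove=10 Briarlake=22 Elkhorn=8 Fernhollow=7 Ironridge=22 Juniper=12 → close Briarlake (overflow 16)
  22÷5 = 4 each, +1 to first 2
Round 3: Ashgrove=15 Elkhorn=13 Fernhollow=11 Ironridge=26 Juniper=16 → close Ironridge (overflow 13)
  26÷4 = 6 each, +1 to first 2
Round 4: Ashgrove=22 Elkhorn=20 Fernhollow=17 Juniper=22 → close Ashgrove (overflow 14)
  22÷3 = 7 each, +1 to first 1
Round 5: Elkhorn=28 Fernhollow=24 Juniper=29 → close Elkhorn (overflow 15)
  28÷2 = 14 each, +1 to first 0
Round 6: Fernhollow=38 Juniper=43 → close Juniper (overflow 28)
  43÷1 = 43 each, +1 to first 0

Closure order: Greywater, Briarlake, Ironridge, Ashgrove, Elkhorn, Juniper
Last habitat: Fernhollow with 81 animals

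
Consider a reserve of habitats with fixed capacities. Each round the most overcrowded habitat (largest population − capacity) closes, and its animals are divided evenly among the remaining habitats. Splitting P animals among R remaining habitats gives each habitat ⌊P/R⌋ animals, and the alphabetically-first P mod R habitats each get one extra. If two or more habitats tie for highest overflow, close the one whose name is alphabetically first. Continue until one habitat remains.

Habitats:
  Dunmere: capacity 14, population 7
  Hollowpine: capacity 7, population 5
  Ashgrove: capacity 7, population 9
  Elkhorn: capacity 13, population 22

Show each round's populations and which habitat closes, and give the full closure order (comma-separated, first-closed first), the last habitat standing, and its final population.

Round 1: Ashgrove=9 Dunmere=7 Elkhorn=22 Hollowpine=5 → close Elkhorn (overflow 9)
  22÷3 = 7 each, +1 to first 1
Round 2: Ashgrove=17 Dunmere=14 Hollowpine=12 → close Ashgrove (overflow 10)
  17÷2 = 8 each, +1 to first 1
Round 3: Dunmere=23 Hollowpine=20 → close Hollowpine (overflow 13)
  20÷1 = 20 each, +1 to first 0

Closure order: Elkhorn, Ashgrove, Hollowpine
Last habitat: Dunmere with 43 animals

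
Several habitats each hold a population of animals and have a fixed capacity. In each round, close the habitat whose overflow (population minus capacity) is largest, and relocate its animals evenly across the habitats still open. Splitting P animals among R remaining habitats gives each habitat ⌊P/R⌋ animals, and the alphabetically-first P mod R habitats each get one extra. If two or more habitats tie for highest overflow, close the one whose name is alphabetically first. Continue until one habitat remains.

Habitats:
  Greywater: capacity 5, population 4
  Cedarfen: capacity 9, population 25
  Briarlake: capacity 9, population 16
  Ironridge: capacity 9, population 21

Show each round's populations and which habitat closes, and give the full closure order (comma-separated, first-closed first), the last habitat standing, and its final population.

Closure order: Cedarfen, Ironridge, Briarlake
Last habitat: Greywater with 66 animals

Round 1: Briarlake=16 Cedarfen=25 Greywater=4 Ironridge=21 → close Cedarfen (overflow 16)
  25÷3 = 8 each, +1 to first 1
Round 2: Briarlake=25 Greywater=12 Ironridge=29 → close Ironridge (overflow 20)
  29÷2 = 14 each, +1 to first 1
Round 3: Briarlake=40 Greywater=26 → close Briarlake (overflow 31)
  40÷1 = 40 each, +1 to first 0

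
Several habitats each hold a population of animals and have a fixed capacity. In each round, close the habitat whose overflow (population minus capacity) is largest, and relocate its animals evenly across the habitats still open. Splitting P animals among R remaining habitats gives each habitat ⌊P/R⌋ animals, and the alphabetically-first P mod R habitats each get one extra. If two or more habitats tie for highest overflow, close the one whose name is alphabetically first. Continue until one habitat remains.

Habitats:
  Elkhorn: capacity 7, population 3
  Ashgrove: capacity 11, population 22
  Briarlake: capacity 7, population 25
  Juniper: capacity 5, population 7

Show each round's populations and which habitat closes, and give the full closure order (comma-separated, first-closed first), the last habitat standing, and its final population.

Closure order: Briarlake, Ashgrove, Juniper
Last habitat: Elkhorn with 57 animals

Round 1: Ashgrove=22 Briarlake=25 Elkhorn=3 Juniper=7 → close Briarlake (overflow 18)
  25÷3 = 8 each, +1 to first 1
Round 2: Ashgrove=31 Elkhorn=11 Juniper=15 → close Ashgrove (overflow 20)
  31÷2 = 15 each, +1 to first 1
Round 3: Elkhorn=27 Juniper=30 → close Juniper (overflow 25)
  30÷1 = 30 each, +1 to first 0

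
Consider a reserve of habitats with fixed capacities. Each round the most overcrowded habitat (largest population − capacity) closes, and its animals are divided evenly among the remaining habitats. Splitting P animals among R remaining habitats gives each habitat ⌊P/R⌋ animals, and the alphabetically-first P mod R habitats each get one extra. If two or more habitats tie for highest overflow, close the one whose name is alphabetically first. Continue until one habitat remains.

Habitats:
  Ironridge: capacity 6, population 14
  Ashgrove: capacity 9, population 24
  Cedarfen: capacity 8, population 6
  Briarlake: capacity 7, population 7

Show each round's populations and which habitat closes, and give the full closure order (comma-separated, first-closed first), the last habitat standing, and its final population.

Round 1: Ashgrove=24 Briarlake=7 Cedarfen=6 Ironridge=14 → close Ashgrove (overflow 15)
  24÷3 = 8 each, +1 to first 0
Round 2: Briarlake=15 Cedarfen=14 Ironridge=22 → close Ironridge (overflow 16)
  22÷2 = 11 each, +1 to first 0
Round 3: Briarlake=26 Cedarfen=25 → close Briarlake (overflow 19)
  26÷1 = 26 each, +1 to first 0

Closure order: Ashgrove, Ironridge, Briarlake
Last habitat: Cedarfen with 51 animals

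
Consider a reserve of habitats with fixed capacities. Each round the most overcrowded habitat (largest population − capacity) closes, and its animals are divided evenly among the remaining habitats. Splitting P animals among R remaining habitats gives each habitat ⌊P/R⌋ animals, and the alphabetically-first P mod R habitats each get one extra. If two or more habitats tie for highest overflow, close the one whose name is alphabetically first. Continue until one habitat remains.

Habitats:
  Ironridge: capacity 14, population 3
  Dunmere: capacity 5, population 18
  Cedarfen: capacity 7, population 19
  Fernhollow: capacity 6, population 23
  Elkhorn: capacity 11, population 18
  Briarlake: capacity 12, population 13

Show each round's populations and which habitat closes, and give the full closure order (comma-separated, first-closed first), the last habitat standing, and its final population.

Closure order: Fernhollow, Dunmere, Cedarfen, Elkhorn, Briarlake
Last habitat: Ironridge with 94 animals

Round 1: Briarlake=13 Cedarfen=19 Dunmere=18 Elkhorn=18 Fernhollow=23 Ironridge=3 → close Fernhollow (overflow 17)
  23÷5 = 4 each, +1 to first 3
Round 2: Briarlake=18 Cedarfen=24 Dunmere=23 Elkhorn=22 Ironridge=7 → close Dunmere (overflow 18)
  23÷4 = 5 each, +1 to first 3
Round 3: Briarlake=24 Cedarfen=30 Elkhorn=28 Ironridge=12 → close Cedarfen (overflow 23)
  30÷3 = 10 each, +1 to first 0
Round 4: Briarlake=34 Elkhorn=38 Ironridge=22 → close Elkhorn (overflow 27)
  38÷2 = 19 each, +1 to first 0
Round 5: Briarlake=53 Ironridge=41 → close Briarlake (overflow 41)
  53÷1 = 53 each, +1 to first 0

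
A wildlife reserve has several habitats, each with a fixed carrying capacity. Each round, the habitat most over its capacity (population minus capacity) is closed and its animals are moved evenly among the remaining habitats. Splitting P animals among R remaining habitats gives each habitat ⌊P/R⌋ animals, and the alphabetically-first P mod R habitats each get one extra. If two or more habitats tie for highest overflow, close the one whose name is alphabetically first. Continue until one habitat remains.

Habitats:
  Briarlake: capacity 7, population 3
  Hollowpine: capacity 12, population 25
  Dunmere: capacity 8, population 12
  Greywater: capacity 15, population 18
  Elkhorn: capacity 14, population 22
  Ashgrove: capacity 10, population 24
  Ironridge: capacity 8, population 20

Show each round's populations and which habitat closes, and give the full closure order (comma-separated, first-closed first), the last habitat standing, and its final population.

Closure order: Ashgrove, Hollowpine, Ironridge, Elkhorn, Dunmere, Greywater
Last habitat: Briarlake with 124 animals

Round 1: Ashgrove=24 Briarlake=3 Dunmere=12 Elkhorn=22 Greywater=18 Hollowpine=25 Ironridge=20 → close Ashgrove (overflow 14)
  24÷6 = 4 each, +1 to first 0
Round 2: Briarlake=7 Dunmere=16 Elkhorn=26 Greywater=22 Hollowpine=29 Ironridge=24 → close Hollowpine (overflow 17)
  29÷5 = 5 each, +1 to first 4
Round 3: Briarlake=13 Dunmere=22 Elkhorn=32 Greywater=28 Ironridge=29 → close Ironridge (overflow 21)
  29÷4 = 7 each, +1 to first 1
Round 4: Briarlake=21 Dunmere=29 Elkhorn=39 Greywater=35 → close Elkhorn (overflow 25)
  39÷3 = 13 each, +1 to first 0
Round 5: Briarlake=34 Dunmere=42 Greywater=48 → close Dunmere (overflow 34)
  42÷2 = 21 each, +1 to first 0
Round 6: Briarlake=55 Greywater=69 → close Greywater (overflow 54)
  69÷1 = 69 each, +1 to first 0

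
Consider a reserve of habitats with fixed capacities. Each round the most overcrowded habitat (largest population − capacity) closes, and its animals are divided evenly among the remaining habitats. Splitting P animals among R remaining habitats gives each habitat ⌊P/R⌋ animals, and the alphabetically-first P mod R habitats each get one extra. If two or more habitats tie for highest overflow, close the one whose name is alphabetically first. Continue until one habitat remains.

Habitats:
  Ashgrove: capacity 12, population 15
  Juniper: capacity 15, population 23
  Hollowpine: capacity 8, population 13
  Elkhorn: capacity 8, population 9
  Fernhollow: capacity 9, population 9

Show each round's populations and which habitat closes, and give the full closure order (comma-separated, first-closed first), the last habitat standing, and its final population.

Closure order: Juniper, Hollowpine, Ashgrove, Elkhorn
Last habitat: Fernhollow with 69 animals

Round 1: Ashgrove=15 Elkhorn=9 Fernhollow=9 Hollowpine=13 Juniper=23 → close Juniper (overflow 8)
  23÷4 = 5 each, +1 to first 3
Round 2: Ashgrove=21 Elkhorn=15 Fernhollow=15 Hollowpine=18 → close Hollowpine (overflow 10)
  18÷3 = 6 each, +1 to first 0
Round 3: Ashgrove=27 Elkhorn=21 Fernhollow=21 → close Ashgrove (overflow 15)
  27÷2 = 13 each, +1 to first 1
Round 4: Elkhorn=35 Fernhollow=34 → close Elkhorn (overflow 27)
  35÷1 = 35 each, +1 to first 0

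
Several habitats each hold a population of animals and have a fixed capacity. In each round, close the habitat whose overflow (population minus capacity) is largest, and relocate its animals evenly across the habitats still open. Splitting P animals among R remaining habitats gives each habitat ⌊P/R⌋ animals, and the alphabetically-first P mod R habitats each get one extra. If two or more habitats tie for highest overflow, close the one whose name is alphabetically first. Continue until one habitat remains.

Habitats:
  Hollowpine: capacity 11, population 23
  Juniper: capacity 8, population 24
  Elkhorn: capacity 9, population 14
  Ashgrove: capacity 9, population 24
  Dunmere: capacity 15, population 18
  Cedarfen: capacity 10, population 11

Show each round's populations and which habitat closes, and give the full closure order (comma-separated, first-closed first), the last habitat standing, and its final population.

Round 1: Ashgrove=24 Cedarfen=11 Dunmere=18 Elkhorn=14 Hollowpine=23 Juniper=24 → close Juniper (overflow 16)
  24÷5 = 4 each, +1 to first 4
Round 2: Ashgrove=29 Cedarfen=16 Dunmere=23 Elkhorn=19 Hollowpine=27 → close Ashgrove (overflow 20)
  29÷4 = 7 each, +1 to first 1
Round 3: Cedarfen=24 Dunmere=30 Elkhorn=26 Hollowpine=34 → close Hollowpine (overflow 23)
  34÷3 = 11 each, +1 to first 1
Round 4: Cedarfen=36 Dunmere=41 Elkhorn=37 → close Elkhorn (overflow 28)
  37÷2 = 18 each, +1 to first 1
Round 5: Cedarfen=55 Dunmere=59 → close Cedarfen (overflow 45)
  55÷1 = 55 each, +1 to first 0

Closure order: Juniper, Ashgrove, Hollowpine, Elkhorn, Cedarfen
Last habitat: Dunmere with 114 animals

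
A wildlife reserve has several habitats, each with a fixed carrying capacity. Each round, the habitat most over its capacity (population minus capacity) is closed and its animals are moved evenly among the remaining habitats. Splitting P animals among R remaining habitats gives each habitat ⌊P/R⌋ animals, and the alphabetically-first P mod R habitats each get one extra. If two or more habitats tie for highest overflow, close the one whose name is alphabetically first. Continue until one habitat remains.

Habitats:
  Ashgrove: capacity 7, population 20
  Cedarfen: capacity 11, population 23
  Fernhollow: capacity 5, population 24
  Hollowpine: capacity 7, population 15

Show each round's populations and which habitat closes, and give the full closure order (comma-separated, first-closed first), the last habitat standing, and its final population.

Round 1: Ashgrove=20 Cedarfen=23 Fernhollow=24 Hollowpine=15 → close Fernhollow (overflow 19)
  24÷3 = 8 each, +1 to first 0
Round 2: Ashgrove=28 Cedarfen=31 Hollowpine=23 → close Ashgrove (overflow 21)
  28÷2 = 14 each, +1 to first 0
Round 3: Cedarfen=45 Hollowpine=37 → close Cedarfen (overflow 34)
  45÷1 = 45 each, +1 to first 0

Closure order: Fernhollow, Ashgrove, Cedarfen
Last habitat: Hollowpine with 82 animals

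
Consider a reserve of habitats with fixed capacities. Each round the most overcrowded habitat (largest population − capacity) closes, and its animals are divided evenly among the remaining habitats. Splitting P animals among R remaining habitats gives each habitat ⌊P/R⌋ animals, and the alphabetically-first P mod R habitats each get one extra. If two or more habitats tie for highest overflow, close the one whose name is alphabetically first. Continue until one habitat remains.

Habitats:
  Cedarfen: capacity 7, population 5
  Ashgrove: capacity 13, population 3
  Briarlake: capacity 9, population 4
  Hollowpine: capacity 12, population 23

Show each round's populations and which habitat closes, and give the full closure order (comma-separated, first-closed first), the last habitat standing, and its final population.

Round 1: Ashgrove=3 Briarlake=4 Cedarfen=5 Hollowpine=23 → close Hollowpine (overflow 11)
  23÷3 = 7 each, +1 to first 2
Round 2: Ashgrove=11 Briarlake=12 Cedarfen=12 → close Cedarfen (overflow 5)
  12÷2 = 6 each, +1 to first 0
Round 3: Ashgrove=17 Briarlake=18 → close Briarlake (overflow 9)
  18÷1 = 18 each, +1 to first 0

Closure order: Hollowpine, Cedarfen, Briarlake
Last habitat: Ashgrove with 35 animals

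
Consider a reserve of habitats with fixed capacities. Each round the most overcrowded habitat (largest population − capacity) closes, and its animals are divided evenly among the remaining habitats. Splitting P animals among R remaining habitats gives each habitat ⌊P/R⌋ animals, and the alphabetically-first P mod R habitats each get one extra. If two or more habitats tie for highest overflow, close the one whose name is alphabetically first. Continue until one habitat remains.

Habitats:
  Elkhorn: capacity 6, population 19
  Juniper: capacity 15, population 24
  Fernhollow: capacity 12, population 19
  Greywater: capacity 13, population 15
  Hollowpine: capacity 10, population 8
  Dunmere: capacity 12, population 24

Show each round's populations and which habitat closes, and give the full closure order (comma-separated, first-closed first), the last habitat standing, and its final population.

Closure order: Elkhorn, Dunmere, Juniper, Fernhollow, Greywater
Last habitat: Hollowpine with 109 animals

Round 1: Dunmere=24 Elkhorn=19 Fernhollow=19 Greywater=15 Hollowpine=8 Juniper=24 → close Elkhorn (overflow 13)
  19÷5 = 3 each, +1 to first 4
Round 2: Dunmere=28 Fernhollow=23 Greywater=19 Hollowpine=12 Juniper=27 → close Dunmere (overflow 16)
  28÷4 = 7 each, +1 to first 0
Round 3: Fernhollow=30 Greywater=26 Hollowpine=19 Juniper=34 → close Juniper (overflow 19)
  34÷3 = 11 each, +1 to first 1
Round 4: Fernhollow=42 Greywater=37 Hollowpine=30 → close Fernhollow (overflow 30)
  42÷2 = 21 each, +1 to first 0
Round 5: Greywater=58 Hollowpine=51 → close Greywater (overflow 45)
  58÷1 = 58 each, +1 to first 0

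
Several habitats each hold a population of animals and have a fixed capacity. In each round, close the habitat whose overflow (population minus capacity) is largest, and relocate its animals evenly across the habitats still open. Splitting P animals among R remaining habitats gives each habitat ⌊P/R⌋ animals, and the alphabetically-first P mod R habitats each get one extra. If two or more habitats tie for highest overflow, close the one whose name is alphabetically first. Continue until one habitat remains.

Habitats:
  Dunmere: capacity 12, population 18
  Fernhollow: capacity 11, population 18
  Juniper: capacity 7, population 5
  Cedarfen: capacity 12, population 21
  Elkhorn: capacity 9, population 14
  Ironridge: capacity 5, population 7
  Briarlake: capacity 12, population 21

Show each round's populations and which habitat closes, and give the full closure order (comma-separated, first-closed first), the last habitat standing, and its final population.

Round 1: Briarlake=21 Cedarfen=21 Dunmere=18 Elkhorn=14 Fernhollow=18 Ironridge=7 Juniper=5 → close Briarlake (overflow 9)
  21÷6 = 3 each, +1 to first 3
Round 2: Cedarfen=25 Dunmere=22 Elkhorn=18 Fernhollow=21 Ironridge=10 Juniper=8 → close Cedarfen (overflow 13)
  25÷5 = 5 each, +1 to first 0
Round 3: Dunmere=27 Elkhorn=23 Fernhollow=26 Ironridge=15 Juniper=13 → close Dunmere (overflow 15)
  27÷4 = 6 each, +1 to first 3
Round 4: Elkhorn=30 Fernhollow=33 Ironridge=22 Juniper=19 → close Fernhollow (overflow 22)
  33÷3 = 11 each, +1 to first 0
Round 5: Elkhorn=41 Ironridge=33 Juniper=30 → close Elkhorn (overflow 32)
  41÷2 = 20 each, +1 to first 1
Round 6: Ironridge=54 Juniper=50 → close Ironridge (overflow 49)
  54÷1 = 54 each, +1 to first 0

Closure order: Briarlake, Cedarfen, Dunmere, Fernhollow, Elkhorn, Ironridge
Last habitat: Juniper with 104 animals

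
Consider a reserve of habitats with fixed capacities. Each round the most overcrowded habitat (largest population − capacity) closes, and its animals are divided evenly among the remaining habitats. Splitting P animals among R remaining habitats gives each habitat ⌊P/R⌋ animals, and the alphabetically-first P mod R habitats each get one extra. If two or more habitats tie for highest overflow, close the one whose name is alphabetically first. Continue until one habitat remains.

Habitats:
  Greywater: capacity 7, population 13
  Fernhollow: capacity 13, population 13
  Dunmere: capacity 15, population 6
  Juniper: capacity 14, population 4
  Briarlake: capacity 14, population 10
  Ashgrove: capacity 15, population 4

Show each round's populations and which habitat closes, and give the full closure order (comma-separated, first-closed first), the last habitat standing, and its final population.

Round 1: Ashgrove=4 Briarlake=10 Dunmere=6 Fernhollow=13 Greywater=13 Juniper=4 → close Greywater (overflow 6)
  13÷5 = 2 each, +1 to first 3
Round 2: Ashgrove=7 Briarlake=13 Dunmere=9 Fernhollow=15 Juniper=6 → close Fernhollow (overflow 2)
  15÷4 = 3 each, +1 to first 3
Round 3: Ashgrove=11 Briarlake=17 Dunmere=13 Juniper=9 → close Briarlake (overflow 3)
  17÷3 = 5 each, +1 to first 2
Round 4: Ashgrove=17 Dunmere=19 Juniper=14 → close Dunmere (overflow 4)
  19÷2 = 9 each, +1 to first 1
Round 5: Ashgrove=27 Juniper=23 → close Ashgrove (overflow 12)
  27÷1 = 27 each, +1 to first 0

Closure order: Greywater, Fernhollow, Briarlake, Dunmere, Ashgrove
Last habitat: Juniper with 50 animals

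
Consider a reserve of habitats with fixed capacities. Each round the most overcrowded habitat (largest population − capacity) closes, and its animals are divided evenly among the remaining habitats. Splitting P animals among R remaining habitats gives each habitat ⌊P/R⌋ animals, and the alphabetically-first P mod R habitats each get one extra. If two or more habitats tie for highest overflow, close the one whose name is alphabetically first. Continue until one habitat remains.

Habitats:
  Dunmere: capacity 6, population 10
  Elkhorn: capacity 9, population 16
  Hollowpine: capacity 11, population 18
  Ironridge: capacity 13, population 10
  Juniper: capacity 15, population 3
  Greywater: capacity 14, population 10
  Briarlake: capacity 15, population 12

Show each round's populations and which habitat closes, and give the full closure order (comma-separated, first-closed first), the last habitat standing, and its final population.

Closure order: Elkhorn, Hollowpine, Dunmere, Briarlake, Greywater, Ironridge
Last habitat: Juniper with 79 animals

Round 1: Briarlake=12 Dunmere=10 Elkhorn=16 Greywater=10 Hollowpine=18 Ironridge=10 Juniper=3 → close Elkhorn (overflow 7)
  16÷6 = 2 each, +1 to first 4
Round 2: Briarlake=15 Dunmere=13 Greywater=13 Hollowpine=21 Ironridge=12 Juniper=5 → close Hollowpine (overflow 10)
  21÷5 = 4 each, +1 to first 1
Round 3: Briarlake=20 Dunmere=17 Greywater=17 Ironridge=16 Juniper=9 → close Dunmere (overflow 11)
  17÷4 = 4 each, +1 to first 1
Round 4: Briarlake=25 Greywater=21 Ironridge=20 Juniper=13 → close Briarlake (overflow 10)
  25÷3 = 8 each, +1 to first 1
Round 5: Greywater=30 Ironridge=28 Juniper=21 → close Greywater (overflow 16)
  30÷2 = 15 each, +1 to first 0
Round 6: Ironridge=43 Juniper=36 → close Ironridge (overflow 30)
  43÷1 = 43 each, +1 to first 0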